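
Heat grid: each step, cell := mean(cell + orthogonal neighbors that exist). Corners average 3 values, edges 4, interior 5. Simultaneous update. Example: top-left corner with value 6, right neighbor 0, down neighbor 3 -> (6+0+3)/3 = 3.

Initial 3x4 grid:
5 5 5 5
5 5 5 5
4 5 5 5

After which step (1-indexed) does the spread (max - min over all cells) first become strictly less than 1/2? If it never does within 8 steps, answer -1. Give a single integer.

Answer: 1

Derivation:
Step 1: max=5, min=14/3, spread=1/3
  -> spread < 1/2 first at step 1
Step 2: max=5, min=85/18, spread=5/18
Step 3: max=5, min=1039/216, spread=41/216
Step 4: max=5, min=125383/25920, spread=4217/25920
Step 5: max=35921/7200, min=7566851/1555200, spread=38417/311040
Step 6: max=717403/144000, min=455359789/93312000, spread=1903471/18662400
Step 7: max=21484241/4320000, min=27392610911/5598720000, spread=18038617/223948800
Step 8: max=1931073241/388800000, min=1646347817149/335923200000, spread=883978523/13436928000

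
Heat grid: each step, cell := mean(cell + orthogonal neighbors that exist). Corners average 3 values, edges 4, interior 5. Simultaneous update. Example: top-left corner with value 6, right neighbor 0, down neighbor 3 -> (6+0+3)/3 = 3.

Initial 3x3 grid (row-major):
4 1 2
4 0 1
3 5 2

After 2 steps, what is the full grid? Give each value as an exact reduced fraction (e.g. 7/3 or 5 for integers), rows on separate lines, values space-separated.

After step 1:
  3 7/4 4/3
  11/4 11/5 5/4
  4 5/2 8/3
After step 2:
  5/2 497/240 13/9
  239/80 209/100 149/80
  37/12 341/120 77/36

Answer: 5/2 497/240 13/9
239/80 209/100 149/80
37/12 341/120 77/36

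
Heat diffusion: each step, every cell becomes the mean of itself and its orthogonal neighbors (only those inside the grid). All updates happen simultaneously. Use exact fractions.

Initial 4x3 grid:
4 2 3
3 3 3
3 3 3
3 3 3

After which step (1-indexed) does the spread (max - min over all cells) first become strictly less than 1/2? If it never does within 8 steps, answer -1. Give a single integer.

Answer: 2

Derivation:
Step 1: max=13/4, min=8/3, spread=7/12
Step 2: max=37/12, min=43/15, spread=13/60
  -> spread < 1/2 first at step 2
Step 3: max=7301/2400, min=388/135, spread=3629/21600
Step 4: max=72469/24000, min=94799/32400, spread=60683/648000
Step 5: max=650189/216000, min=2850053/972000, spread=30319/388800
Step 6: max=19449233/6480000, min=171959047/58320000, spread=61681/1166400
Step 7: max=583030361/194400000, min=5168252299/1749600000, spread=1580419/34992000
Step 8: max=34924774099/11664000000, min=310794082391/104976000000, spread=7057769/209952000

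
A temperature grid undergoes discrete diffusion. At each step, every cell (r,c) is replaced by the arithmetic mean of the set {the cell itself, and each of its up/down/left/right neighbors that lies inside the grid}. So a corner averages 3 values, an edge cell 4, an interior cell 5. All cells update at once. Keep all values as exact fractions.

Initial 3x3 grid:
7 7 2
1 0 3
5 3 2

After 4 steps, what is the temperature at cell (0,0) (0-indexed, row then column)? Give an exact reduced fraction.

Step 1: cell (0,0) = 5
Step 2: cell (0,0) = 49/12
Step 3: cell (0,0) = 2771/720
Step 4: cell (0,0) = 154477/43200
Full grid after step 4:
  154477/43200 83357/24000 139327/43200
  966409/288000 560287/180000 2576977/864000
  43709/14400 1247801/432000 351131/129600

Answer: 154477/43200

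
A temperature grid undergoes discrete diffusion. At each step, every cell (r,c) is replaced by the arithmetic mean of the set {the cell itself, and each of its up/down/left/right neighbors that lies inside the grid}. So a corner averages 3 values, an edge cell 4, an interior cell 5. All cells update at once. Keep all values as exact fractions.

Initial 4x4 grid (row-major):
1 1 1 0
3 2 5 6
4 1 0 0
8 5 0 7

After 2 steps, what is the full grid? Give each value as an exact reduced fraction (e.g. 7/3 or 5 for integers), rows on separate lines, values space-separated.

After step 1:
  5/3 5/4 7/4 7/3
  5/2 12/5 14/5 11/4
  4 12/5 6/5 13/4
  17/3 7/2 3 7/3
After step 2:
  65/36 53/30 61/30 41/18
  317/120 227/100 109/50 167/60
  437/120 27/10 253/100 143/60
  79/18 437/120 301/120 103/36

Answer: 65/36 53/30 61/30 41/18
317/120 227/100 109/50 167/60
437/120 27/10 253/100 143/60
79/18 437/120 301/120 103/36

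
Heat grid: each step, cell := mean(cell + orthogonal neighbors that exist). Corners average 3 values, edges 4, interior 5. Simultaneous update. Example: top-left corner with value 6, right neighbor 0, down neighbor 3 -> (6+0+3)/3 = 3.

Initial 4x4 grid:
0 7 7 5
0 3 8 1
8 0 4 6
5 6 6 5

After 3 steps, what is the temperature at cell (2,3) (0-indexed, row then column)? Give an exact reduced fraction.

Step 1: cell (2,3) = 4
Step 2: cell (2,3) = 73/15
Step 3: cell (2,3) = 17003/3600
Full grid after step 3:
  1859/540 14587/3600 703/144 2669/540
  12697/3600 301/75 343/75 3539/720
  14173/3600 12967/3000 14039/3000 17003/3600
  4951/1080 1048/225 4397/900 5339/1080

Answer: 17003/3600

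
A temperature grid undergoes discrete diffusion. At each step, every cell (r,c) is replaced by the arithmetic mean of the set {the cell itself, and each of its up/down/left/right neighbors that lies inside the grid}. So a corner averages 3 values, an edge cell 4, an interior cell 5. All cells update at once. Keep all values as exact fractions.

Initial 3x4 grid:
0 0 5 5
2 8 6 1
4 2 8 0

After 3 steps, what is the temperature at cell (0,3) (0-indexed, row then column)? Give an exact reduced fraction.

Step 1: cell (0,3) = 11/3
Step 2: cell (0,3) = 32/9
Step 3: cell (0,3) = 8281/2160
Full grid after step 3:
  5731/2160 24787/7200 26287/7200 8281/2160
  23867/7200 21311/6000 24961/6000 13271/3600
  1879/540 14981/3600 99/25 467/120

Answer: 8281/2160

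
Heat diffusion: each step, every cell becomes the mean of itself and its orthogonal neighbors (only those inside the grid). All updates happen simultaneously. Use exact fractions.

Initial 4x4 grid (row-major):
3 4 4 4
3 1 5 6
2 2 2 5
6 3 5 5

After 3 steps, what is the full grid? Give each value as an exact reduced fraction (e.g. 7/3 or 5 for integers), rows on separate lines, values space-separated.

After step 1:
  10/3 3 17/4 14/3
  9/4 3 18/5 5
  13/4 2 19/5 9/2
  11/3 4 15/4 5
After step 2:
  103/36 163/48 931/240 167/36
  71/24 277/100 393/100 533/120
  67/24 321/100 353/100 183/40
  131/36 161/48 331/80 53/12
After step 3:
  1327/432 23231/7200 28519/7200 9331/2160
  10243/3600 19517/6000 22261/6000 15827/3600
  11339/3600 18787/6000 7753/2000 5089/1200
  1409/432 25813/7200 9263/2400 3151/720

Answer: 1327/432 23231/7200 28519/7200 9331/2160
10243/3600 19517/6000 22261/6000 15827/3600
11339/3600 18787/6000 7753/2000 5089/1200
1409/432 25813/7200 9263/2400 3151/720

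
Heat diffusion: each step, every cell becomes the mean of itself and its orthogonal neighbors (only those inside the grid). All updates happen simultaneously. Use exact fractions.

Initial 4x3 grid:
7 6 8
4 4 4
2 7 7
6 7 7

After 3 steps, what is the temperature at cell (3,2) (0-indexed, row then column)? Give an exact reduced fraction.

Step 1: cell (3,2) = 7
Step 2: cell (3,2) = 20/3
Step 3: cell (3,2) = 4513/720
Full grid after step 3:
  2309/432 80813/14400 839/144
  18437/3600 32827/6000 1159/200
  6269/1200 11179/2000 1811/300
  437/80 28601/4800 4513/720

Answer: 4513/720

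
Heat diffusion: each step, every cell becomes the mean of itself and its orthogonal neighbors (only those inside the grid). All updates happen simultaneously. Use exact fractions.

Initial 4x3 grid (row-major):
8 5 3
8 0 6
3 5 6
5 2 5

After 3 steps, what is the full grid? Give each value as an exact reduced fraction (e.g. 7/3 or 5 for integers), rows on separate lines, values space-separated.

Answer: 949/180 3349/720 10033/2160
71/15 5747/1200 6161/1440
3323/720 2497/600 6541/1440
8777/2160 12493/2880 4561/1080

Derivation:
After step 1:
  7 4 14/3
  19/4 24/5 15/4
  21/4 16/5 11/2
  10/3 17/4 13/3
After step 2:
  21/4 307/60 149/36
  109/20 41/10 1123/240
  62/15 23/5 1007/240
  77/18 907/240 169/36
After step 3:
  949/180 3349/720 10033/2160
  71/15 5747/1200 6161/1440
  3323/720 2497/600 6541/1440
  8777/2160 12493/2880 4561/1080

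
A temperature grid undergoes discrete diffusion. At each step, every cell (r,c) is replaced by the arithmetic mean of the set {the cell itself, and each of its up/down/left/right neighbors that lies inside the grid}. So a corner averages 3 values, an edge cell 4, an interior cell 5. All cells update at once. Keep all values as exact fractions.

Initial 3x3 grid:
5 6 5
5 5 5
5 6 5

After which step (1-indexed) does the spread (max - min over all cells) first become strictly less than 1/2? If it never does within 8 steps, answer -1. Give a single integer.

Step 1: max=27/5, min=5, spread=2/5
  -> spread < 1/2 first at step 1
Step 2: max=1279/240, min=259/50, spread=179/1200
Step 3: max=15823/3000, min=1172/225, spread=589/9000
Step 4: max=4541551/864000, min=941081/180000, spread=121811/4320000
Step 5: max=56691607/10800000, min=4241423/810000, spread=417901/32400000
Step 6: max=16314569359/3110400000, min=3395063129/648000000, spread=91331699/15552000000
Step 7: max=203882654263/38880000000, min=15283255007/2916000000, spread=317762509/116640000000
Step 8: max=58708206886831/11197440000000, min=12227932008761/2332800000000, spread=70666223891/55987200000000

Answer: 1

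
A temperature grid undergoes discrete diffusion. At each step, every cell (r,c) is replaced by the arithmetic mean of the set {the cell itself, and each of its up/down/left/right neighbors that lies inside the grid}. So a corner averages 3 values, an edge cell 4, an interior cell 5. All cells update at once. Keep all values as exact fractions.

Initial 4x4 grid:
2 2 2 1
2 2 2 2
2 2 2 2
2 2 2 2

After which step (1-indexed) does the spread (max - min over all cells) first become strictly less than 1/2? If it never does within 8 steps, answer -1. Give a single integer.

Step 1: max=2, min=5/3, spread=1/3
  -> spread < 1/2 first at step 1
Step 2: max=2, min=31/18, spread=5/18
Step 3: max=2, min=391/216, spread=41/216
Step 4: max=2, min=11917/6480, spread=1043/6480
Step 5: max=2, min=363247/194400, spread=25553/194400
Step 6: max=35921/18000, min=10992541/5832000, spread=645863/5832000
Step 7: max=239029/120000, min=332278309/174960000, spread=16225973/174960000
Step 8: max=107299/54000, min=10020122017/5248800000, spread=409340783/5248800000

Answer: 1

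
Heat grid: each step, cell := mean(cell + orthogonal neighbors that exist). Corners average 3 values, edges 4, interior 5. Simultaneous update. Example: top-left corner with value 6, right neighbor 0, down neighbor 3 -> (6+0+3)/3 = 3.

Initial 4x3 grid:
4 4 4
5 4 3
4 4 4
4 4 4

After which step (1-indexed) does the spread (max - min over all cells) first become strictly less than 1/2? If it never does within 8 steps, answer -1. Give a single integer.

Answer: 2

Derivation:
Step 1: max=13/3, min=11/3, spread=2/3
Step 2: max=101/24, min=91/24, spread=5/12
  -> spread < 1/2 first at step 2
Step 3: max=893/216, min=835/216, spread=29/108
Step 4: max=221/54, min=211/54, spread=5/27
Step 5: max=10535/2592, min=10201/2592, spread=167/1296
Step 6: max=31457/7776, min=30751/7776, spread=353/3888
Step 7: max=752491/186624, min=740501/186624, spread=5995/93312
Step 8: max=4504535/1119744, min=4453417/1119744, spread=25559/559872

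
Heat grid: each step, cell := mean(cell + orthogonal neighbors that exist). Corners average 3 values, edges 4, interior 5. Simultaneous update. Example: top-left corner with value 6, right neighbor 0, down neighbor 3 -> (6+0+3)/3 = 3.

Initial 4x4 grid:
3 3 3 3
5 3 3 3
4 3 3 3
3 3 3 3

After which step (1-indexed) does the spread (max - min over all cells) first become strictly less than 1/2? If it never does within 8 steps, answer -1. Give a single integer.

Answer: 3

Derivation:
Step 1: max=15/4, min=3, spread=3/4
Step 2: max=437/120, min=3, spread=77/120
Step 3: max=12503/3600, min=3, spread=1703/3600
  -> spread < 1/2 first at step 3
Step 4: max=369473/108000, min=679/225, spread=43553/108000
Step 5: max=10903481/3240000, min=547313/180000, spread=1051847/3240000
Step 6: max=324142877/97200000, min=1652231/540000, spread=26741297/97200000
Step 7: max=2893070237/874800000, min=166185169/54000000, spread=62772031/273375000
Step 8: max=287559045593/87480000000, min=7519042891/2430000000, spread=16873501517/87480000000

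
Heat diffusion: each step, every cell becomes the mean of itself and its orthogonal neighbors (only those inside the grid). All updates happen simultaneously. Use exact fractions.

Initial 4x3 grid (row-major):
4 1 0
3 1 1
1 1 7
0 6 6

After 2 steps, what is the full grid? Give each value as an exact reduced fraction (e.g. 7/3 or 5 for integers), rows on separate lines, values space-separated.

Answer: 77/36 187/120 53/36
227/120 53/25 121/60
271/120 257/100 233/60
41/18 907/240 40/9

Derivation:
After step 1:
  8/3 3/2 2/3
  9/4 7/5 9/4
  5/4 16/5 15/4
  7/3 13/4 19/3
After step 2:
  77/36 187/120 53/36
  227/120 53/25 121/60
  271/120 257/100 233/60
  41/18 907/240 40/9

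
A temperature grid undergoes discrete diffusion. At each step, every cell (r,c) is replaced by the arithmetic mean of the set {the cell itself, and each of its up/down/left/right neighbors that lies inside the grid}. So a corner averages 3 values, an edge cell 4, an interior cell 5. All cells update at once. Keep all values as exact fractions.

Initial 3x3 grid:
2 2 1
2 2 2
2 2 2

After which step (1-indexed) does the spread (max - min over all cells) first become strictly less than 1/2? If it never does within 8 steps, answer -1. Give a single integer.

Step 1: max=2, min=5/3, spread=1/3
  -> spread < 1/2 first at step 1
Step 2: max=2, min=31/18, spread=5/18
Step 3: max=2, min=391/216, spread=41/216
Step 4: max=709/360, min=23789/12960, spread=347/2592
Step 5: max=7043/3600, min=1448263/777600, spread=2921/31104
Step 6: max=838517/432000, min=87483461/46656000, spread=24611/373248
Step 7: max=18783259/9720000, min=5279997967/2799360000, spread=207329/4478976
Step 8: max=997998401/518400000, min=317893247549/167961600000, spread=1746635/53747712

Answer: 1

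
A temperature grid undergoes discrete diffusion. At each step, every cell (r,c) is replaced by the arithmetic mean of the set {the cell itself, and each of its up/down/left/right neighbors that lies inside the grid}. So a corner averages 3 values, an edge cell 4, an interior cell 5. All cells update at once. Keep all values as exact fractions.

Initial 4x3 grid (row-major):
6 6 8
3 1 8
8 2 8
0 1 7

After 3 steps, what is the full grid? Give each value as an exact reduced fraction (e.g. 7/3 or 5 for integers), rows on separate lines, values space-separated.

After step 1:
  5 21/4 22/3
  9/2 4 25/4
  13/4 4 25/4
  3 5/2 16/3
After step 2:
  59/12 259/48 113/18
  67/16 24/5 143/24
  59/16 4 131/24
  35/12 89/24 169/36
After step 3:
  29/6 15401/2880 2539/432
  2111/480 2921/600 4049/720
  355/96 5197/1200 181/36
  55/16 1103/288 499/108

Answer: 29/6 15401/2880 2539/432
2111/480 2921/600 4049/720
355/96 5197/1200 181/36
55/16 1103/288 499/108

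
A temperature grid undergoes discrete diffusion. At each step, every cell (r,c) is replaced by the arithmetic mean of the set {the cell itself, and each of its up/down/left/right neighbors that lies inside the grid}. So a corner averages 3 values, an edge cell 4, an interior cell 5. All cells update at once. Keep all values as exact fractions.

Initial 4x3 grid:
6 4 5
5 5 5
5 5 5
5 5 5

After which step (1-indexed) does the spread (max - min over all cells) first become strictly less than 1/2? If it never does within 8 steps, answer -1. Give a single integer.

Answer: 2

Derivation:
Step 1: max=21/4, min=14/3, spread=7/12
Step 2: max=61/12, min=73/15, spread=13/60
  -> spread < 1/2 first at step 2
Step 3: max=12101/2400, min=658/135, spread=3629/21600
Step 4: max=120469/24000, min=159599/32400, spread=60683/648000
Step 5: max=1082189/216000, min=4794053/972000, spread=30319/388800
Step 6: max=32409233/6480000, min=288599047/58320000, spread=61681/1166400
Step 7: max=971830361/194400000, min=8667452299/1749600000, spread=1580419/34992000
Step 8: max=58252774099/11664000000, min=520746082391/104976000000, spread=7057769/209952000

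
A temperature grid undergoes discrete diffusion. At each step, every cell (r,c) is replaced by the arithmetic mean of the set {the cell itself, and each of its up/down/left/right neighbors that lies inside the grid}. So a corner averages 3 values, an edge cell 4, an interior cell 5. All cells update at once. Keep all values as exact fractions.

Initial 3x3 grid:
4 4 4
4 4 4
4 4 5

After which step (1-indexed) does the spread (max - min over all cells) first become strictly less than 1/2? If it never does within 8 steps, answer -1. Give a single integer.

Step 1: max=13/3, min=4, spread=1/3
  -> spread < 1/2 first at step 1
Step 2: max=77/18, min=4, spread=5/18
Step 3: max=905/216, min=4, spread=41/216
Step 4: max=53971/12960, min=1451/360, spread=347/2592
Step 5: max=3217337/777600, min=14557/3600, spread=2921/31104
Step 6: max=192452539/46656000, min=1753483/432000, spread=24611/373248
Step 7: max=11516162033/2799360000, min=39536741/9720000, spread=207329/4478976
Step 8: max=689876352451/167961600000, min=2112401599/518400000, spread=1746635/53747712

Answer: 1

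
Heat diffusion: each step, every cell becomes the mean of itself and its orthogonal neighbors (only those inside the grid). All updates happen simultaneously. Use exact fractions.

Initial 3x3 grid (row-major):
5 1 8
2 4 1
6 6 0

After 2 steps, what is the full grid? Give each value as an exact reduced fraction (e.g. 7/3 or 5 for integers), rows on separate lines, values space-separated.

Answer: 137/36 133/40 133/36
863/240 94/25 703/240
155/36 69/20 115/36

Derivation:
After step 1:
  8/3 9/2 10/3
  17/4 14/5 13/4
  14/3 4 7/3
After step 2:
  137/36 133/40 133/36
  863/240 94/25 703/240
  155/36 69/20 115/36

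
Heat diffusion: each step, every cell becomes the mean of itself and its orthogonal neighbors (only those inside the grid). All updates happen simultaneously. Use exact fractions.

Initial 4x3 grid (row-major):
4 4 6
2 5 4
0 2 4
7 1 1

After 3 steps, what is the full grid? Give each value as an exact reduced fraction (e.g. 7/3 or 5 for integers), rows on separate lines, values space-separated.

After step 1:
  10/3 19/4 14/3
  11/4 17/5 19/4
  11/4 12/5 11/4
  8/3 11/4 2
After step 2:
  65/18 323/80 85/18
  367/120 361/100 467/120
  317/120 281/100 119/40
  49/18 589/240 5/2
After step 3:
  7709/2160 19177/4800 9109/2160
  11629/3600 6963/2000 13679/3600
  10109/3600 17389/6000 3653/1200
  5629/2160 37751/14400 1903/720

Answer: 7709/2160 19177/4800 9109/2160
11629/3600 6963/2000 13679/3600
10109/3600 17389/6000 3653/1200
5629/2160 37751/14400 1903/720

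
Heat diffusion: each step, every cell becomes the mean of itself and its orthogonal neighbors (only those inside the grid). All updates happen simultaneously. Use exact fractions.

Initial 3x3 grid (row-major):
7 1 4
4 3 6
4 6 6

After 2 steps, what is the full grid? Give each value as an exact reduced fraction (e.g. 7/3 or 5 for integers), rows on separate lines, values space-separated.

Answer: 49/12 185/48 73/18
103/24 87/20 221/48
167/36 233/48 31/6

Derivation:
After step 1:
  4 15/4 11/3
  9/2 4 19/4
  14/3 19/4 6
After step 2:
  49/12 185/48 73/18
  103/24 87/20 221/48
  167/36 233/48 31/6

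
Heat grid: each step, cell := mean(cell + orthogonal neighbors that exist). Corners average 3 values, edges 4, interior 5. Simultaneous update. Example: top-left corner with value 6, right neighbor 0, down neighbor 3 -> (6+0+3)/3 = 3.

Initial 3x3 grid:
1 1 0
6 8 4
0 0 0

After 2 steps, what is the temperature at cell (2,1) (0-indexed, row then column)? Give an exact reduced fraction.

Answer: 137/60

Derivation:
Step 1: cell (2,1) = 2
Step 2: cell (2,1) = 137/60
Full grid after step 2:
  107/36 319/120 43/18
  733/240 301/100 49/20
  31/12 137/60 19/9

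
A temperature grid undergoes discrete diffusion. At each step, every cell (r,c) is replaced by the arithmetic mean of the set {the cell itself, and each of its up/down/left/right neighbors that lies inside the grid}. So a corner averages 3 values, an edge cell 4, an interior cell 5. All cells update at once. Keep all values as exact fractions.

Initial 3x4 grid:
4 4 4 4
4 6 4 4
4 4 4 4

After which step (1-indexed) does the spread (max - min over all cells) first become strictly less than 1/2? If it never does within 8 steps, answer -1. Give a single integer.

Answer: 2

Derivation:
Step 1: max=9/2, min=4, spread=1/2
Step 2: max=223/50, min=4, spread=23/50
  -> spread < 1/2 first at step 2
Step 3: max=10411/2400, min=813/200, spread=131/480
Step 4: max=92951/21600, min=14791/3600, spread=841/4320
Step 5: max=37102051/8640000, min=2973373/720000, spread=56863/345600
Step 6: max=332574341/77760000, min=26909543/6480000, spread=386393/3110400
Step 7: max=132809723131/31104000000, min=10788358813/2592000000, spread=26795339/248832000
Step 8: max=7948775714129/1866240000000, min=649166149667/155520000000, spread=254051069/2985984000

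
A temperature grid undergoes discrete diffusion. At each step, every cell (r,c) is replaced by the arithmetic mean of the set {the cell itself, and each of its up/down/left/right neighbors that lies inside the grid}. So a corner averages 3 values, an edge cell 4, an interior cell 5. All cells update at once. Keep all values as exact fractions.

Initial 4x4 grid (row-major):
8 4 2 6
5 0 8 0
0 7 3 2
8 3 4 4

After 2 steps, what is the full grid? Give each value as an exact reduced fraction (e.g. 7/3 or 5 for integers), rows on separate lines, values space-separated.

Answer: 149/36 569/120 413/120 35/9
1123/240 67/20 106/25 691/240
871/240 227/50 63/20 863/240
85/18 229/60 257/60 109/36

Derivation:
After step 1:
  17/3 7/2 5 8/3
  13/4 24/5 13/5 4
  5 13/5 24/5 9/4
  11/3 11/2 7/2 10/3
After step 2:
  149/36 569/120 413/120 35/9
  1123/240 67/20 106/25 691/240
  871/240 227/50 63/20 863/240
  85/18 229/60 257/60 109/36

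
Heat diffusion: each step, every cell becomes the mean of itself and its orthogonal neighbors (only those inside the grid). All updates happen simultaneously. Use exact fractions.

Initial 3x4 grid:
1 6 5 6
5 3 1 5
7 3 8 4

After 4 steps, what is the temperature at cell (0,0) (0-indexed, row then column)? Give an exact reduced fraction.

Answer: 17867/4320

Derivation:
Step 1: cell (0,0) = 4
Step 2: cell (0,0) = 47/12
Step 3: cell (0,0) = 2887/720
Step 4: cell (0,0) = 17867/4320
Full grid after step 4:
  17867/4320 3989/960 189901/43200 58207/12960
  12163/2880 12977/3000 13187/3000 66317/14400
  2123/480 12727/2880 197501/43200 59447/12960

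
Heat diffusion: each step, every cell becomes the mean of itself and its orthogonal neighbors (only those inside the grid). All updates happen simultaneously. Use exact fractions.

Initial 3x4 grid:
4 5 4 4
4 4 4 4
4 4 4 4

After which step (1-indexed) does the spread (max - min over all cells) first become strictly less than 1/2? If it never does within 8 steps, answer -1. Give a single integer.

Step 1: max=13/3, min=4, spread=1/3
  -> spread < 1/2 first at step 1
Step 2: max=511/120, min=4, spread=31/120
Step 3: max=4531/1080, min=4, spread=211/1080
Step 4: max=448897/108000, min=7247/1800, spread=14077/108000
Step 5: max=4028407/972000, min=435683/108000, spread=5363/48600
Step 6: max=120380809/29160000, min=242869/60000, spread=93859/1166400
Step 7: max=7208674481/1749600000, min=394136467/97200000, spread=4568723/69984000
Step 8: max=431684435629/104976000000, min=11845618889/2916000000, spread=8387449/167961600

Answer: 1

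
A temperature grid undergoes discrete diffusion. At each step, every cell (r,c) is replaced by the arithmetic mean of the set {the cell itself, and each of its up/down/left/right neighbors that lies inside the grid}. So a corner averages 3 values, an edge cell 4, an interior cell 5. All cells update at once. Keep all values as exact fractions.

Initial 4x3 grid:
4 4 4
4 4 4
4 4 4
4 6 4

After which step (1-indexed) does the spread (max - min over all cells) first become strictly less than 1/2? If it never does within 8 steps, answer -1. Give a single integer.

Step 1: max=14/3, min=4, spread=2/3
Step 2: max=547/120, min=4, spread=67/120
Step 3: max=4757/1080, min=4, spread=437/1080
  -> spread < 1/2 first at step 3
Step 4: max=1885531/432000, min=2009/500, spread=29951/86400
Step 5: max=16767821/3888000, min=13658/3375, spread=206761/777600
Step 6: max=6676995571/1555200000, min=10965671/2700000, spread=14430763/62208000
Step 7: max=398355741689/93312000000, min=881652727/216000000, spread=139854109/746496000
Step 8: max=23817351890251/5598720000000, min=79611228977/19440000000, spread=7114543559/44789760000

Answer: 3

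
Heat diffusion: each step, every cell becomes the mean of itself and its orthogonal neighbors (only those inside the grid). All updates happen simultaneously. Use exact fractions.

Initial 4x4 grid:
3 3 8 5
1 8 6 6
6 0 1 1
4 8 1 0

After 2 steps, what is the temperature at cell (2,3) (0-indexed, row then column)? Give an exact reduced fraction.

Answer: 269/120

Derivation:
Step 1: cell (2,3) = 2
Step 2: cell (2,3) = 269/120
Full grid after step 2:
  37/9 127/30 347/60 49/9
  791/240 24/5 106/25 559/120
  357/80 16/5 167/50 269/120
  4 327/80 493/240 31/18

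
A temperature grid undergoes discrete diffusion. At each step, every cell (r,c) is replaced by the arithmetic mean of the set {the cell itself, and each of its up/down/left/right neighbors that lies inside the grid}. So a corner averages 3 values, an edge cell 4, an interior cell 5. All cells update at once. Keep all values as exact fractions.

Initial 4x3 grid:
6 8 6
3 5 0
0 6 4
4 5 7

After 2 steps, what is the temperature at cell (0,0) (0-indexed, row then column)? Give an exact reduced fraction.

Step 1: cell (0,0) = 17/3
Step 2: cell (0,0) = 185/36
Full grid after step 2:
  185/36 1259/240 44/9
  1009/240 219/50 64/15
  55/16 107/25 13/3
  47/12 107/24 181/36

Answer: 185/36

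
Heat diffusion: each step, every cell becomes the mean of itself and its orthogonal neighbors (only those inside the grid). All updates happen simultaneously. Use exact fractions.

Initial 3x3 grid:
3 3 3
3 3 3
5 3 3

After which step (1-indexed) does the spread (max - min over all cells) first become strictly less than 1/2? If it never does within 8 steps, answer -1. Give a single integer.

Step 1: max=11/3, min=3, spread=2/3
Step 2: max=32/9, min=3, spread=5/9
Step 3: max=365/108, min=3, spread=41/108
  -> spread < 1/2 first at step 3
Step 4: max=21571/6480, min=551/180, spread=347/1296
Step 5: max=1273337/388800, min=5557/1800, spread=2921/15552
Step 6: max=75812539/23328000, min=673483/216000, spread=24611/186624
Step 7: max=4517762033/1399680000, min=15236741/4860000, spread=207329/2239488
Step 8: max=269972352451/83980800000, min=816401599/259200000, spread=1746635/26873856

Answer: 3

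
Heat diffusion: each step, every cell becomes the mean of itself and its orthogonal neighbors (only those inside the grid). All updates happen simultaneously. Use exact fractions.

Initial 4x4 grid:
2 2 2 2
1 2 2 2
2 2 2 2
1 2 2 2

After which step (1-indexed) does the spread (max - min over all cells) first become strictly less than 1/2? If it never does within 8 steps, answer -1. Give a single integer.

Step 1: max=2, min=3/2, spread=1/2
Step 2: max=2, min=59/36, spread=13/36
  -> spread < 1/2 first at step 2
Step 3: max=2, min=12343/7200, spread=2057/7200
Step 4: max=1991/1000, min=3554/2025, spread=19111/81000
Step 5: max=6671/3375, min=11574331/6480000, spread=1233989/6480000
Step 6: max=4246019/2160000, min=26307679/14580000, spread=9411797/58320000
Step 7: max=759701/388800, min=159342869/87480000, spread=362183/2733750
Step 8: max=18902970137/9720000000, min=24044436907/13122000000, spread=29491455559/262440000000

Answer: 2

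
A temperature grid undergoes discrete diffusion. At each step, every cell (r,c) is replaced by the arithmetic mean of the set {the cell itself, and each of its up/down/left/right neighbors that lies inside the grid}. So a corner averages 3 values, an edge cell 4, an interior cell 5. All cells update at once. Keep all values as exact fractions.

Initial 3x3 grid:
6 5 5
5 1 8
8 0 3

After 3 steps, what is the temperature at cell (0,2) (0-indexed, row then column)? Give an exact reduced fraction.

Answer: 1693/360

Derivation:
Step 1: cell (0,2) = 6
Step 2: cell (0,2) = 29/6
Step 3: cell (0,2) = 1693/360
Full grid after step 3:
  10313/2160 66961/14400 1693/360
  3971/900 12991/3000 61061/14400
  2237/540 1551/400 8473/2160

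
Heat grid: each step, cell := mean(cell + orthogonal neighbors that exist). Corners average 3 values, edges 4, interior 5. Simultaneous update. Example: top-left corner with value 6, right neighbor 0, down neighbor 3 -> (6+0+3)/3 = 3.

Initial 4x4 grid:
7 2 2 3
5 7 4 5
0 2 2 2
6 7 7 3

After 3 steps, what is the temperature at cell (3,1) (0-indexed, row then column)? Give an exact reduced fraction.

Step 1: cell (3,1) = 11/2
Step 2: cell (3,1) = 1091/240
Step 3: cell (3,1) = 6217/1440
Full grid after step 3:
  1841/432 29581/7200 25829/7200 1483/432
  15263/3600 4751/1200 4453/1200 3073/900
  2963/720 24479/6000 7647/2000 73/20
  9281/2160 6217/1440 133/32 2833/720

Answer: 6217/1440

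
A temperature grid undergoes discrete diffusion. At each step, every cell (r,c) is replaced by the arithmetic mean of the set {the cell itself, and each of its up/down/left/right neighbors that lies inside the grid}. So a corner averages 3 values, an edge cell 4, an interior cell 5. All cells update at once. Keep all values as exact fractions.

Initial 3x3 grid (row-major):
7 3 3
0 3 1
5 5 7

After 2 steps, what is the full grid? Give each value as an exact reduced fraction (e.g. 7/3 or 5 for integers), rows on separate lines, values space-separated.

Answer: 133/36 181/60 59/18
769/240 373/100 377/120
145/36 113/30 77/18

Derivation:
After step 1:
  10/3 4 7/3
  15/4 12/5 7/2
  10/3 5 13/3
After step 2:
  133/36 181/60 59/18
  769/240 373/100 377/120
  145/36 113/30 77/18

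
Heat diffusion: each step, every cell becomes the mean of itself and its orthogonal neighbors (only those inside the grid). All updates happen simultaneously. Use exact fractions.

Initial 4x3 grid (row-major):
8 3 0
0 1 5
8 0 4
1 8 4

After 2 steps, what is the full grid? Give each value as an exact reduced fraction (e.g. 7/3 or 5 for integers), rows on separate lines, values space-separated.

After step 1:
  11/3 3 8/3
  17/4 9/5 5/2
  9/4 21/5 13/4
  17/3 13/4 16/3
After step 2:
  131/36 167/60 49/18
  359/120 63/20 613/240
  491/120 59/20 917/240
  67/18 369/80 71/18

Answer: 131/36 167/60 49/18
359/120 63/20 613/240
491/120 59/20 917/240
67/18 369/80 71/18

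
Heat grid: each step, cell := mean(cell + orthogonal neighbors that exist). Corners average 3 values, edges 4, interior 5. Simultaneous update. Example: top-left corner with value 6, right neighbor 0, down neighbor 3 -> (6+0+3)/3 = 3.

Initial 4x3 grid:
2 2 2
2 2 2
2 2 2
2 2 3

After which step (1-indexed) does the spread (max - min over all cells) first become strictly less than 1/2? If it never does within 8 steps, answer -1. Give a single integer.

Answer: 1

Derivation:
Step 1: max=7/3, min=2, spread=1/3
  -> spread < 1/2 first at step 1
Step 2: max=41/18, min=2, spread=5/18
Step 3: max=473/216, min=2, spread=41/216
Step 4: max=56057/25920, min=2, spread=4217/25920
Step 5: max=3319549/1555200, min=14479/7200, spread=38417/311040
Step 6: max=197824211/93312000, min=290597/144000, spread=1903471/18662400
Step 7: max=11798429089/5598720000, min=8755759/4320000, spread=18038617/223948800
Step 8: max=705114582851/335923200000, min=790526759/388800000, spread=883978523/13436928000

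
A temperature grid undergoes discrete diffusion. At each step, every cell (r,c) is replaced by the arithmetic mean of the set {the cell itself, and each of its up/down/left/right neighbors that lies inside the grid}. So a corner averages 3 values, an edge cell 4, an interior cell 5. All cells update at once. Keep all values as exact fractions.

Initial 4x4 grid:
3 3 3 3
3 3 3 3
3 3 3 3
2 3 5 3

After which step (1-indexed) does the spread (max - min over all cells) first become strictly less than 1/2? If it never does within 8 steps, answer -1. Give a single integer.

Answer: 3

Derivation:
Step 1: max=11/3, min=8/3, spread=1
Step 2: max=829/240, min=137/48, spread=3/5
Step 3: max=7279/2160, min=21169/7200, spread=9283/21600
  -> spread < 1/2 first at step 3
Step 4: max=212989/64800, min=641563/216000, spread=205201/648000
Step 5: max=6321367/1944000, min=6442303/2160000, spread=5232943/19440000
Step 6: max=187386433/58320000, min=19373701/6480000, spread=3255781/14580000
Step 7: max=5579064679/1749600000, min=23331659/7776000, spread=82360351/437400000
Step 8: max=166240411489/52488000000, min=1169941483/388800000, spread=2074577821/13122000000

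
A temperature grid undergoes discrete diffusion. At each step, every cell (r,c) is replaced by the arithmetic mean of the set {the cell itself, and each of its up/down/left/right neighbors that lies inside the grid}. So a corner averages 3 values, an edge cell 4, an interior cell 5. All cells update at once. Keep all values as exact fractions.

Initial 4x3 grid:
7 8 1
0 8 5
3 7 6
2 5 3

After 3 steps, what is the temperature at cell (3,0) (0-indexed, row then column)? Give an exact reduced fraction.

Answer: 8783/2160

Derivation:
Step 1: cell (3,0) = 10/3
Step 2: cell (3,0) = 127/36
Step 3: cell (3,0) = 8783/2160
Full grid after step 3:
  1801/360 18977/3600 11281/2160
  1923/400 30157/6000 37639/7200
  3823/900 2401/500 35659/7200
  8783/2160 7017/1600 5189/1080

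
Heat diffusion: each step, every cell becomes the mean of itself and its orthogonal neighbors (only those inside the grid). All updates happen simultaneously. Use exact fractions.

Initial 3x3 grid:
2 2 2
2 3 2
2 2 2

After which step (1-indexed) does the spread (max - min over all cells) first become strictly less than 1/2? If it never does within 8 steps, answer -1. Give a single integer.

Step 1: max=9/4, min=2, spread=1/4
  -> spread < 1/2 first at step 1
Step 2: max=56/25, min=169/80, spread=51/400
Step 3: max=10423/4800, min=767/360, spread=589/14400
Step 4: max=64943/30000, min=617081/288000, spread=31859/1440000
Step 5: max=37251607/17280000, min=3864721/1800000, spread=751427/86400000
Step 6: max=232634687/108000000, min=2228663129/1036800000, spread=23149331/5184000000
Step 7: max=133898654263/62208000000, min=13934931889/6480000000, spread=616540643/311040000000
Step 8: max=836712453983/388800000000, min=8028892008761/3732480000000, spread=17737747379/18662400000000

Answer: 1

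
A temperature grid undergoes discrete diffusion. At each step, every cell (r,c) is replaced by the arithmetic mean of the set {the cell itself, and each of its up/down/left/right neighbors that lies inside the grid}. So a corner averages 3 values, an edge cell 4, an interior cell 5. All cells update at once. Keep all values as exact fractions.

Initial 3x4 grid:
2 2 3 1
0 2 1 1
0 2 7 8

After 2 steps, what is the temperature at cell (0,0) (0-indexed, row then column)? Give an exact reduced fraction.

Step 1: cell (0,0) = 4/3
Step 2: cell (0,0) = 55/36
Full grid after step 2:
  55/36 101/60 127/60 37/18
  11/10 51/25 66/25 251/80
  53/36 559/240 923/240 151/36

Answer: 55/36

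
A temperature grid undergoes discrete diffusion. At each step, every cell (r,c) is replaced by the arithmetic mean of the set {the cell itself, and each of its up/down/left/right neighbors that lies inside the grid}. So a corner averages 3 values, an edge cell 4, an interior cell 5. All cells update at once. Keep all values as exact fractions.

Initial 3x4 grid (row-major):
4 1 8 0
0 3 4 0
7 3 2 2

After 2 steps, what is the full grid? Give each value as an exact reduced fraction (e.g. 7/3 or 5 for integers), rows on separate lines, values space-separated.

Answer: 55/18 667/240 799/240 89/36
107/40 337/100 131/50 89/40
127/36 361/120 337/120 67/36

Derivation:
After step 1:
  5/3 4 13/4 8/3
  7/2 11/5 17/5 3/2
  10/3 15/4 11/4 4/3
After step 2:
  55/18 667/240 799/240 89/36
  107/40 337/100 131/50 89/40
  127/36 361/120 337/120 67/36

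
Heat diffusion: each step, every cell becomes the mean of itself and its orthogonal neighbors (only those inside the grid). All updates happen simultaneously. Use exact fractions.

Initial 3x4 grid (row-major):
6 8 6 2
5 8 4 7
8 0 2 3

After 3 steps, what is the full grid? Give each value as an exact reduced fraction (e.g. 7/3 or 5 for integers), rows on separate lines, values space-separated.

Answer: 2611/432 1342/225 2043/400 223/45
83603/14400 15311/3000 9719/2000 319/75
1067/216 34169/7200 3161/800 2893/720

Derivation:
After step 1:
  19/3 7 5 5
  27/4 5 27/5 4
  13/3 9/2 9/4 4
After step 2:
  241/36 35/6 28/5 14/3
  269/48 573/100 433/100 23/5
  187/36 193/48 323/80 41/12
After step 3:
  2611/432 1342/225 2043/400 223/45
  83603/14400 15311/3000 9719/2000 319/75
  1067/216 34169/7200 3161/800 2893/720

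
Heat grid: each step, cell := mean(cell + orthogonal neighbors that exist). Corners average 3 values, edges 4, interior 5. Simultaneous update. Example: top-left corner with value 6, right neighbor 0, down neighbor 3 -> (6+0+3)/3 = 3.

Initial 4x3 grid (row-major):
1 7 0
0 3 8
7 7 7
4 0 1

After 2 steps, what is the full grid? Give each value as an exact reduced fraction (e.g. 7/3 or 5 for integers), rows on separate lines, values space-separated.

After step 1:
  8/3 11/4 5
  11/4 5 9/2
  9/2 24/5 23/4
  11/3 3 8/3
After step 2:
  49/18 185/48 49/12
  179/48 99/25 81/16
  943/240 461/100 1063/240
  67/18 53/15 137/36

Answer: 49/18 185/48 49/12
179/48 99/25 81/16
943/240 461/100 1063/240
67/18 53/15 137/36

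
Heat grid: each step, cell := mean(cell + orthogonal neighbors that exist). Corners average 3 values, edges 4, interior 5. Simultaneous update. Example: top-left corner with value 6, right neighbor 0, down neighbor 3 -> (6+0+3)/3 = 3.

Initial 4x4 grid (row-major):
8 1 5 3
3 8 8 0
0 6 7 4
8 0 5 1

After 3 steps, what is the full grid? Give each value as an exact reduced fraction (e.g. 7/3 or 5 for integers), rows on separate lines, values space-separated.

Answer: 1123/240 457/96 31963/7200 4253/1080
1099/240 9671/2000 13607/3000 29323/7200
15557/3600 6607/1500 217/48 27683/7200
2083/540 15137/3600 14089/3600 1663/432

Derivation:
After step 1:
  4 11/2 17/4 8/3
  19/4 26/5 28/5 15/4
  17/4 21/5 6 3
  8/3 19/4 13/4 10/3
After step 2:
  19/4 379/80 1081/240 32/9
  91/20 101/20 124/25 901/240
  119/30 122/25 441/100 193/48
  35/9 223/60 13/3 115/36
After step 3:
  1123/240 457/96 31963/7200 4253/1080
  1099/240 9671/2000 13607/3000 29323/7200
  15557/3600 6607/1500 217/48 27683/7200
  2083/540 15137/3600 14089/3600 1663/432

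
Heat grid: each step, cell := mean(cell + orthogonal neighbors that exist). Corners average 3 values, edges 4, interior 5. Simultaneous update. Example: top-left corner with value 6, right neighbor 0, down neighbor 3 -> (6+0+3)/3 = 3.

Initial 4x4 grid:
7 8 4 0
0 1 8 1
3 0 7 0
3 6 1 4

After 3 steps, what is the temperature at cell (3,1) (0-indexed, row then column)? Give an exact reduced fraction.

Answer: 361/120

Derivation:
Step 1: cell (3,1) = 5/2
Step 2: cell (3,1) = 18/5
Step 3: cell (3,1) = 361/120
Full grid after step 3:
  961/240 497/120 6817/1800 6997/2160
  563/160 7169/2000 21319/6000 21403/7200
  277/96 6689/2000 18679/6000 21643/7200
  2203/720 361/120 5977/1800 6157/2160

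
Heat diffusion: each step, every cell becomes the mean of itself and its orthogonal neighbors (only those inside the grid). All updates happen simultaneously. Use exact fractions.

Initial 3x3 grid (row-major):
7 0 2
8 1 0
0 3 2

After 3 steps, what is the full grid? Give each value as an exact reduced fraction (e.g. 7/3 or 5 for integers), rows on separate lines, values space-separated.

Answer: 1229/360 18499/7200 4039/2160
11687/3600 5017/2000 24373/14400
3287/1080 16499/7200 3799/2160

Derivation:
After step 1:
  5 5/2 2/3
  4 12/5 5/4
  11/3 3/2 5/3
After step 2:
  23/6 317/120 53/36
  113/30 233/100 359/240
  55/18 277/120 53/36
After step 3:
  1229/360 18499/7200 4039/2160
  11687/3600 5017/2000 24373/14400
  3287/1080 16499/7200 3799/2160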